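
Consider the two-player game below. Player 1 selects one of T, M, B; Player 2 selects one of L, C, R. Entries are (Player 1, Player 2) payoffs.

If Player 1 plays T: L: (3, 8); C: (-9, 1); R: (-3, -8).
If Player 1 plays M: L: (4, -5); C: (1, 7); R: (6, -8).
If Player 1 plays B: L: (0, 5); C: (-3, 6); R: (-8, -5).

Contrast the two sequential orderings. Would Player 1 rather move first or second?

first

If Player 1 leads: Player 2's best replies are T→L, M→C, B→C; Player 1's induced payoffs 3, 1, -3; outcome (T, L), payoffs (3, 8).
If Player 2 leads: Player 1's best replies are L→M, C→M, R→M; Player 2's induced payoffs -5, 7, -8; outcome (M, C), payoffs (1, 7).
Player 1 gets 3 moving first and 1 moving second, so Player 1 prefers to move first.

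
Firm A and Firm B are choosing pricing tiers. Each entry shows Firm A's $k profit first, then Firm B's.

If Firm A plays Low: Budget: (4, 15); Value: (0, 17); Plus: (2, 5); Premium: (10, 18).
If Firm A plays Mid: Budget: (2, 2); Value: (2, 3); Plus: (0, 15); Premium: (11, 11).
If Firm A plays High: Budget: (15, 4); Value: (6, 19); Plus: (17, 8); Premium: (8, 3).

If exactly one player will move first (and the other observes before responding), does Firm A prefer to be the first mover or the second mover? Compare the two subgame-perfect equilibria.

If Firm A leads: Firm B's best replies are Low→Premium, Mid→Plus, High→Value; Firm A's induced payoffs 10, 0, 6; outcome (Low, Premium), payoffs (10, 18).
If Firm B leads: Firm A's best replies are Budget→High, Value→High, Plus→High, Premium→Mid; Firm B's induced payoffs 4, 19, 8, 11; outcome (High, Value), payoffs (6, 19).
Firm A gets 10 moving first and 6 moving second, so Firm A prefers to move first.

first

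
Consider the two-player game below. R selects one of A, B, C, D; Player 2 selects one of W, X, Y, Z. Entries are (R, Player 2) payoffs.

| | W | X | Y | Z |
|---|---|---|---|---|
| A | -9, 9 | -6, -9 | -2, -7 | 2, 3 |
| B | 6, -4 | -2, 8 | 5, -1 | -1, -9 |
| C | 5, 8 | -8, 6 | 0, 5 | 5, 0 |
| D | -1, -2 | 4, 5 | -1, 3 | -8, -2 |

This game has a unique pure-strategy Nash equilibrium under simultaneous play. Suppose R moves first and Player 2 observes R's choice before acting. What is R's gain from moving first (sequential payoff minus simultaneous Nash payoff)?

1

Backward induction with R moving first.
- A: BR = W, leader payoff -9.
- B: BR = X, leader payoff -2.
- C: BR = W, leader payoff 5.
- D: BR = X, leader payoff 4.
Among -9, -2, 5, 4, the best is 5 at C. Subgame-perfect outcome: (C, W) with payoffs (5, 8).
For the simultaneous game, intersect best replies.
R's best replies: W→B; X→D; Y→B; Z→C.
Player 2's best replies: A→W; B→X; C→W; D→X.
The unique mutual best reply is (D, X), giving (4, 5).
R's commitment gain: 5 − 4 = 1.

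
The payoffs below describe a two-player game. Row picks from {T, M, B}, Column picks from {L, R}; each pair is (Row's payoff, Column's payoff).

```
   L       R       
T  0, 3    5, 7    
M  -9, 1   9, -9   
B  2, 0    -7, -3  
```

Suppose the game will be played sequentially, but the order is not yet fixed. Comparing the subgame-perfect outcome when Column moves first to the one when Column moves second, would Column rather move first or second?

If Row leads: Column's best replies are T→R, M→L, B→L; Row's induced payoffs 5, -9, 2; outcome (T, R), payoffs (5, 7).
If Column leads: Row's best replies are L→B, R→M; Column's induced payoffs 0, -9; outcome (B, L), payoffs (2, 0).
Column gets 0 moving first and 7 moving second, so Column prefers to move second.

second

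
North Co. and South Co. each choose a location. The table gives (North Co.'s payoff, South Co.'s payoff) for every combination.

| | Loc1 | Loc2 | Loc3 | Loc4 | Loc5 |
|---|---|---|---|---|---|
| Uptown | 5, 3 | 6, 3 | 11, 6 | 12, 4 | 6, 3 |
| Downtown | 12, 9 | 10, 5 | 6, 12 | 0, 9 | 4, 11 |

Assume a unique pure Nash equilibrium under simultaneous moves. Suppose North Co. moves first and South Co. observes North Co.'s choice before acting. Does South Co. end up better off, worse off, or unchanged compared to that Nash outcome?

unchanged

South Co. best-responds to each possible North Co. move:
- Uptown → South Co. plays Loc3 (best of 3, 3, 6, 4, 3); North Co. gets 11.
- Downtown → South Co. plays Loc3 (best of 9, 5, 12, 9, 11); North Co. gets 6.
North Co.'s induced payoffs are 11, 6, so North Co. commits to Uptown. Subgame-perfect outcome: (Uptown, Loc3) with payoffs (11, 6).
Under simultaneous play:
North Co.'s best replies: Loc1→Downtown; Loc2→Downtown; Loc3→Uptown; Loc4→Uptown; Loc5→Uptown.
South Co.'s best replies: Uptown→Loc3; Downtown→Loc3.
The unique mutual best reply is (Uptown, Loc3), giving (11, 6).
South Co. earns 6 sequentially versus 6 at the Nash outcome: unchanged.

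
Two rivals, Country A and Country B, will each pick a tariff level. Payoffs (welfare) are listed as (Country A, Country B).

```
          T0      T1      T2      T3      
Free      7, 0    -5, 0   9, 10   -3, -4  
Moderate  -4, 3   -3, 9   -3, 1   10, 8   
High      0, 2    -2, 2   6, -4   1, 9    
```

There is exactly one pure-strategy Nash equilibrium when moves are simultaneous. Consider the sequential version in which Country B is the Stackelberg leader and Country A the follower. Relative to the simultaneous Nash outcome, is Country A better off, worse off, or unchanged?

unchanged

Solve by backward induction (Country B leads).
- T0: Country A compares 7, -4, 0 and picks Free; Country B would get 0.
- T1: Country A compares -5, -3, -2 and picks High; Country B would get 2.
- T2: Country A compares 9, -3, 6 and picks Free; Country B would get 10.
- T3: Country A compares -3, 10, 1 and picks Moderate; Country B would get 8.
Maximizing over 0, 2, 10, 8, Country B chooses T2. Subgame-perfect outcome: (Free, T2) with payoffs (9, 10).
For the simultaneous game, intersect best replies.
Country A's best replies: T0→Free; T1→High; T2→Free; T3→Moderate.
Country B's best replies: Free→T2; Moderate→T1; High→T3.
The unique mutual best reply is (Free, T2), giving (9, 10).
Country A earns 9 sequentially versus 9 at the Nash outcome: unchanged.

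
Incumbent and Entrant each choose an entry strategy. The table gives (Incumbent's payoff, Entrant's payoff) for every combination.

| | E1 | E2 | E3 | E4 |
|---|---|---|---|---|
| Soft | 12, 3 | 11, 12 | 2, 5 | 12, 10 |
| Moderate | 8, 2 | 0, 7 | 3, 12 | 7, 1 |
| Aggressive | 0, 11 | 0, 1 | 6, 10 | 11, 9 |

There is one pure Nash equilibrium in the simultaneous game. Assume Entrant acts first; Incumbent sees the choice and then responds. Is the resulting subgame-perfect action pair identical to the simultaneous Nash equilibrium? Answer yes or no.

yes

Incumbent best-responds to each possible Entrant move:
- E1: BR = Soft, leader payoff 3.
- E2: BR = Soft, leader payoff 12.
- E3: BR = Aggressive, leader payoff 10.
- E4: BR = Soft, leader payoff 10.
Entrant's induced payoffs are 3, 12, 10, 10, so Entrant commits to E2. Subgame-perfect outcome: (Soft, E2) with payoffs (11, 12).
Now find the simultaneous Nash equilibrium.
Incumbent's best replies: E1→Soft; E2→Soft; E3→Aggressive; E4→Soft.
Entrant's best replies: Soft→E2; Moderate→E3; Aggressive→E1.
The unique mutual best reply is (Soft, E2), giving (11, 12).
Sequential outcome (Soft, E2) coincides with the Nash profile (Soft, E2).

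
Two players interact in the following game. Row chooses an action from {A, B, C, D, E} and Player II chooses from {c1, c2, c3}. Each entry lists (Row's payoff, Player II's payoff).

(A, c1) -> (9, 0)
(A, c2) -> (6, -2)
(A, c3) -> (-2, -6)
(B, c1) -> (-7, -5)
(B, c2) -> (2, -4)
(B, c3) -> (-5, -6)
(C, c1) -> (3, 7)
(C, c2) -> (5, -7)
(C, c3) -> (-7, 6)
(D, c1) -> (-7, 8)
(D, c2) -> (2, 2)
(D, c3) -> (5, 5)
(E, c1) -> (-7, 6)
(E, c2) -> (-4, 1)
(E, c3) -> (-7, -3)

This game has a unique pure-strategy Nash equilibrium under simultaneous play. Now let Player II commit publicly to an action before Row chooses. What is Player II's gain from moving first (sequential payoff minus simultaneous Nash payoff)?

5

Row best-responds to each possible Player II move:
- c1: BR = A, leader payoff 0.
- c2: BR = A, leader payoff -2.
- c3: BR = D, leader payoff 5.
Maximizing over 0, -2, 5, Player II chooses c3. Subgame-perfect outcome: (D, c3) with payoffs (5, 5).
Under simultaneous play:
Row's best replies: c1→A; c2→A; c3→D.
Player II's best replies: A→c1; B→c2; C→c1; D→c1; E→c1.
The unique mutual best reply is (A, c1), giving (9, 0).
Player II's commitment gain: 5 − 0 = 5.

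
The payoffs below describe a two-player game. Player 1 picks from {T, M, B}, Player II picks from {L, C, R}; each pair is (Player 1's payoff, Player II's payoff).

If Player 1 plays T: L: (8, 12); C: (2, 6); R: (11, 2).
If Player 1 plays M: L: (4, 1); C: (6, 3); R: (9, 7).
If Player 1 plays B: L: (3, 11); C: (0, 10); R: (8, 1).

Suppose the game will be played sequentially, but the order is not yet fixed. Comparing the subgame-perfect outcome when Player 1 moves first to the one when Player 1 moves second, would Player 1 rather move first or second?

If Player 1 leads: Player II's best replies are T→L, M→R, B→L; Player 1's induced payoffs 8, 9, 3; outcome (M, R), payoffs (9, 7).
If Player II leads: Player 1's best replies are L→T, C→M, R→T; Player II's induced payoffs 12, 3, 2; outcome (T, L), payoffs (8, 12).
Player 1 gets 9 moving first and 8 moving second, so Player 1 prefers to move first.

first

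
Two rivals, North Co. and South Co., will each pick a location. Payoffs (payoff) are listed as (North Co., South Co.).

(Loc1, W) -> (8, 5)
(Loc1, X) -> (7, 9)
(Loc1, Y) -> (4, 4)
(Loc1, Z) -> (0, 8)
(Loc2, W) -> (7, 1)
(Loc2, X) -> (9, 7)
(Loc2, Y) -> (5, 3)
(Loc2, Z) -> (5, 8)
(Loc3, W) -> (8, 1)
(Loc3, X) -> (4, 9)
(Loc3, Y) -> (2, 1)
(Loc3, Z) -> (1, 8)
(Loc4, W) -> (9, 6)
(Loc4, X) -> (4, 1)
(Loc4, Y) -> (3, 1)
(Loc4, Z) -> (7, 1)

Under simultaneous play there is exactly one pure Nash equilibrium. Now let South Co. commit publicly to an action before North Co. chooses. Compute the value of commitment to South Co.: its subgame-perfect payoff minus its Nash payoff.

Backward induction with South Co. moving first.
- W: North Co. compares 8, 7, 8, 9 and picks Loc4; South Co. would get 6.
- X: North Co. compares 7, 9, 4, 4 and picks Loc2; South Co. would get 7.
- Y: North Co. compares 4, 5, 2, 3 and picks Loc2; South Co. would get 3.
- Z: North Co. compares 0, 5, 1, 7 and picks Loc4; South Co. would get 1.
Among 6, 7, 3, 1, the best is 7 at X. Subgame-perfect outcome: (Loc2, X) with payoffs (9, 7).
Now find the simultaneous Nash equilibrium.
North Co.'s best replies: W→Loc4; X→Loc2; Y→Loc2; Z→Loc4.
South Co.'s best replies: Loc1→X; Loc2→Z; Loc3→X; Loc4→W.
Only (Loc4, W) has each player best-responding; Nash payoffs (9, 6).
South Co.'s commitment gain: 7 − 6 = 1.

1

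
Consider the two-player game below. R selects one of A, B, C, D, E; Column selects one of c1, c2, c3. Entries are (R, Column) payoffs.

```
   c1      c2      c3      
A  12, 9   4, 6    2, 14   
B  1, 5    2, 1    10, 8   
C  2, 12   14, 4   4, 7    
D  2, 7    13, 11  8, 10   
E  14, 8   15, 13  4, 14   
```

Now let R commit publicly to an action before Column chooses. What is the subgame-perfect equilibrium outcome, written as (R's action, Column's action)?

(D, c2)

Column best-responds to each possible R move:
- A: BR = c3, leader payoff 2.
- B: BR = c3, leader payoff 10.
- C: BR = c1, leader payoff 2.
- D: BR = c2, leader payoff 13.
- E: BR = c3, leader payoff 4.
R's induced payoffs are 2, 10, 2, 13, 4, so R commits to D. Subgame-perfect outcome: (D, c2) with payoffs (13, 11).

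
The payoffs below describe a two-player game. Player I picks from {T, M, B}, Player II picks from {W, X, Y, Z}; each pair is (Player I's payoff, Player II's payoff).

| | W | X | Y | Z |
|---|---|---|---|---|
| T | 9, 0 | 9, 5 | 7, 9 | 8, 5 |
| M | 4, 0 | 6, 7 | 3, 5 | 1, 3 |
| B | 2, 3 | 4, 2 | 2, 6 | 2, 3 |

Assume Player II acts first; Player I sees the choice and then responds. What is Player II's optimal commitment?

Work backward from Player I's decision.
- W → Player I plays T (best of 9, 4, 2); Player II gets 0.
- X → Player I plays T (best of 9, 6, 4); Player II gets 5.
- Y → Player I plays T (best of 7, 3, 2); Player II gets 9.
- Z → Player I plays T (best of 8, 1, 2); Player II gets 5.
Maximizing over 0, 5, 9, 5, Player II chooses Y. Subgame-perfect outcome: (T, Y) with payoffs (7, 9).

Y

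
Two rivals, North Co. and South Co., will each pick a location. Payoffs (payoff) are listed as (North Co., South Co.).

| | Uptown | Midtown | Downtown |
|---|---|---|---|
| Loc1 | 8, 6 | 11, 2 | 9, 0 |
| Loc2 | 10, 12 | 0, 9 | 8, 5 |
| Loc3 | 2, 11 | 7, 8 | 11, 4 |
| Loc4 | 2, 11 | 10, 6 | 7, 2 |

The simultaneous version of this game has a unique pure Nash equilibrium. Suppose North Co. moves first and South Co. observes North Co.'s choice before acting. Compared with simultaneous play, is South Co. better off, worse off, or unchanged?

Backward induction with North Co. moving first.
- Loc1: South Co. compares 6, 2, 0 and picks Uptown; North Co. would get 8.
- Loc2: South Co. compares 12, 9, 5 and picks Uptown; North Co. would get 10.
- Loc3: South Co. compares 11, 8, 4 and picks Uptown; North Co. would get 2.
- Loc4: South Co. compares 11, 6, 2 and picks Uptown; North Co. would get 2.
North Co.'s induced payoffs are 8, 10, 2, 2, so North Co. commits to Loc2. Subgame-perfect outcome: (Loc2, Uptown) with payoffs (10, 12).
Now find the simultaneous Nash equilibrium.
North Co.'s best replies: Uptown→Loc2; Midtown→Loc1; Downtown→Loc3.
South Co.'s best replies: Loc1→Uptown; Loc2→Uptown; Loc3→Uptown; Loc4→Uptown.
The unique mutual best reply is (Loc2, Uptown), giving (10, 12).
South Co. earns 12 sequentially versus 12 at the Nash outcome: unchanged.

unchanged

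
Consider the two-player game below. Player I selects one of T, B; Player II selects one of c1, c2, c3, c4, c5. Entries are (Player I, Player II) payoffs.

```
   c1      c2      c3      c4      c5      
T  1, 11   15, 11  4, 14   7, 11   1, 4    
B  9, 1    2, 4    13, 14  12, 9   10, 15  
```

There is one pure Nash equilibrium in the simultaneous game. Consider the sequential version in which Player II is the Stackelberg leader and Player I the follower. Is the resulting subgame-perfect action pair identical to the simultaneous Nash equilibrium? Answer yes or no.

yes

Backward induction with Player II moving first.
- c1: BR = B, leader payoff 1.
- c2: BR = T, leader payoff 11.
- c3: BR = B, leader payoff 14.
- c4: BR = B, leader payoff 9.
- c5: BR = B, leader payoff 15.
Among 1, 11, 14, 9, 15, the best is 15 at c5. Subgame-perfect outcome: (B, c5) with payoffs (10, 15).
Under simultaneous play:
Player I's best replies: c1→B; c2→T; c3→B; c4→B; c5→B.
Player II's best replies: T→c3; B→c5.
Only (B, c5) has each player best-responding; Nash payoffs (10, 15).
Sequential outcome (B, c5) coincides with the Nash profile (B, c5).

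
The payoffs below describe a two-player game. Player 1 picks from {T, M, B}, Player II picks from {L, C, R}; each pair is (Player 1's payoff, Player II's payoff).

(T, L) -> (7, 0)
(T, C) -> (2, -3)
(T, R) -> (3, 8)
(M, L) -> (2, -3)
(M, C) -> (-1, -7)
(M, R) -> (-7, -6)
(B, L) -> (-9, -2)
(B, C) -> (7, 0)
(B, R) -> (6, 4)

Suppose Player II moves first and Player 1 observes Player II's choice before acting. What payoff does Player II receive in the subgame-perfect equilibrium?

Player 1 best-responds to each possible Player II move:
- L: Player 1 compares 7, 2, -9 and picks T; Player II would get 0.
- C: Player 1 compares 2, -1, 7 and picks B; Player II would get 0.
- R: Player 1 compares 3, -7, 6 and picks B; Player II would get 4.
Player II's induced payoffs are 0, 0, 4, so Player II commits to R. Subgame-perfect outcome: (B, R) with payoffs (6, 4).

4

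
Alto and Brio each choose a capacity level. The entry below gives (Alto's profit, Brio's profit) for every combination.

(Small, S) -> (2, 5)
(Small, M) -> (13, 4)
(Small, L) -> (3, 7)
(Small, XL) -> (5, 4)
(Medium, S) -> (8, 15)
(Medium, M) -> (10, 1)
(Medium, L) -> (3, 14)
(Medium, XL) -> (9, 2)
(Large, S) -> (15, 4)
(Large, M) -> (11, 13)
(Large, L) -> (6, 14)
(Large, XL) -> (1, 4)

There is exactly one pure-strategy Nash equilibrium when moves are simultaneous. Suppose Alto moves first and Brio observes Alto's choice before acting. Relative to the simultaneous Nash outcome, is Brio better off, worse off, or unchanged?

better off

Backward induction with Alto moving first.
- Small: BR = L, leader payoff 3.
- Medium: BR = S, leader payoff 8.
- Large: BR = L, leader payoff 6.
Alto's induced payoffs are 3, 8, 6, so Alto commits to Medium. Subgame-perfect outcome: (Medium, S) with payoffs (8, 15).
For the simultaneous game, intersect best replies.
Alto's best replies: S→Large; M→Small; L→Large; XL→Medium.
Brio's best replies: Small→L; Medium→S; Large→L.
Only (Large, L) has each player best-responding; Nash payoffs (6, 14).
Brio earns 15 sequentially versus 14 at the Nash outcome: better off.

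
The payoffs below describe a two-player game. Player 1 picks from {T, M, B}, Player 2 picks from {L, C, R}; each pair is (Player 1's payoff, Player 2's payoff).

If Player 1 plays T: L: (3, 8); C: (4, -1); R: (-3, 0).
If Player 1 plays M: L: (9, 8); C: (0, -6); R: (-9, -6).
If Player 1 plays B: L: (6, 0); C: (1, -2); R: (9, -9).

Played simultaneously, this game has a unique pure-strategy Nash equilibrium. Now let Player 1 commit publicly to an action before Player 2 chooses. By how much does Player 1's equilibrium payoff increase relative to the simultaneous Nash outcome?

Player 2 best-responds to each possible Player 1 move:
- T: Player 2 compares 8, -1, 0 and picks L; Player 1 would get 3.
- M: Player 2 compares 8, -6, -6 and picks L; Player 1 would get 9.
- B: Player 2 compares 0, -2, -9 and picks L; Player 1 would get 6.
Among 3, 9, 6, the best is 9 at M. Subgame-perfect outcome: (M, L) with payoffs (9, 8).
For the simultaneous game, intersect best replies.
Player 1's best replies: L→M; C→T; R→B.
Player 2's best replies: T→L; M→L; B→L.
Only (M, L) has each player best-responding; Nash payoffs (9, 8).
Player 1's commitment gain: 9 − 9 = 0.

0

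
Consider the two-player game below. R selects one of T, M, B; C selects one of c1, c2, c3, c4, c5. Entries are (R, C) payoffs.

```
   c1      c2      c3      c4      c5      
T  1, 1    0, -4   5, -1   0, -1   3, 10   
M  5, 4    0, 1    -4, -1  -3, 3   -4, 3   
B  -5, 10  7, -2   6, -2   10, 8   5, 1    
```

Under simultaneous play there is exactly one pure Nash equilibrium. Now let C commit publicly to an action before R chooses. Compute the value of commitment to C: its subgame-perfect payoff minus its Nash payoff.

Solve by backward induction (C leads).
- c1: BR = M, leader payoff 4.
- c2: BR = B, leader payoff -2.
- c3: BR = B, leader payoff -2.
- c4: BR = B, leader payoff 8.
- c5: BR = B, leader payoff 1.
Maximizing over 4, -2, -2, 8, 1, C chooses c4. Subgame-perfect outcome: (B, c4) with payoffs (10, 8).
For the simultaneous game, intersect best replies.
R's best replies: c1→M; c2→B; c3→B; c4→B; c5→B.
C's best replies: T→c5; M→c1; B→c1.
The unique mutual best reply is (M, c1), giving (5, 4).
C's commitment gain: 8 − 4 = 4.

4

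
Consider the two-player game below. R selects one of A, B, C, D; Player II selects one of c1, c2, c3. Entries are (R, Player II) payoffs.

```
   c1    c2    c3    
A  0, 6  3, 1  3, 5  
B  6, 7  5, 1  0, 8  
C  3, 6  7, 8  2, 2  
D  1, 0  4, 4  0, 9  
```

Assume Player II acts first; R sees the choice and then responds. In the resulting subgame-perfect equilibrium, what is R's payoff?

Work backward from R's decision.
- c1 → R plays B (best of 0, 6, 3, 1); Player II gets 7.
- c2 → R plays C (best of 3, 5, 7, 4); Player II gets 8.
- c3 → R plays A (best of 3, 0, 2, 0); Player II gets 5.
Maximizing over 7, 8, 5, Player II chooses c2. Subgame-perfect outcome: (C, c2) with payoffs (7, 8).

7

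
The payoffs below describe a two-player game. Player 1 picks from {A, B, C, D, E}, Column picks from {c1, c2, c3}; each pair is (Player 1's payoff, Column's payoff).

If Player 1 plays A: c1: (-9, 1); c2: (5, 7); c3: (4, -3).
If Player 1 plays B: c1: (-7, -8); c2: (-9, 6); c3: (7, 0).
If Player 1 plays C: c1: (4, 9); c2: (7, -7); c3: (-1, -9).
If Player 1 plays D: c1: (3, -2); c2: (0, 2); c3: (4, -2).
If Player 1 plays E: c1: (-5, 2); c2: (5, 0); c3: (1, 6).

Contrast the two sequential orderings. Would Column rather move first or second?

first

If Player 1 leads: Column's best replies are A→c2, B→c2, C→c1, D→c2, E→c3; Player 1's induced payoffs 5, -9, 4, 0, 1; outcome (A, c2), payoffs (5, 7).
If Column leads: Player 1's best replies are c1→C, c2→C, c3→B; Column's induced payoffs 9, -7, 0; outcome (C, c1), payoffs (4, 9).
Column gets 9 moving first and 7 moving second, so Column prefers to move first.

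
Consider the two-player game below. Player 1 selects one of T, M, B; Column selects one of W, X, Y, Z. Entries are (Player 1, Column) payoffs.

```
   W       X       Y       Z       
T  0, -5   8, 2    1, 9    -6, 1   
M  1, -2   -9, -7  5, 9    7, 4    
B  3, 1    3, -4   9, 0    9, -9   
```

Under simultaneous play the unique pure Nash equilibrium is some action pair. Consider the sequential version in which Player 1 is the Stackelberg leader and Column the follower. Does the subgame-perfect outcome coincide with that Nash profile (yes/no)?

no

Solve by backward induction (Player 1 leads).
- T → Column plays Y (best of -5, 2, 9, 1); Player 1 gets 1.
- M → Column plays Y (best of -2, -7, 9, 4); Player 1 gets 5.
- B → Column plays W (best of 1, -4, 0, -9); Player 1 gets 3.
Player 1's induced payoffs are 1, 5, 3, so Player 1 commits to M. Subgame-perfect outcome: (M, Y) with payoffs (5, 9).
Under simultaneous play:
Player 1's best replies: W→B; X→T; Y→B; Z→B.
Column's best replies: T→Y; M→Y; B→W.
The unique mutual best reply is (B, W), giving (3, 1).
Sequential outcome (M, Y) differs from the Nash profile (B, W).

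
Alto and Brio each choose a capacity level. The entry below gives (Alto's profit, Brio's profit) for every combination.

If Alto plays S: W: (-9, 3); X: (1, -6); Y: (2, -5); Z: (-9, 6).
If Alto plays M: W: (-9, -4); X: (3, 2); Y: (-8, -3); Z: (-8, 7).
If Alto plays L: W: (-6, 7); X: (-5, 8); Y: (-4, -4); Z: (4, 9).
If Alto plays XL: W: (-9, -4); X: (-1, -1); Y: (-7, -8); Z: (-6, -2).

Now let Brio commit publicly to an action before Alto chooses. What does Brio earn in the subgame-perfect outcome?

Solve by backward induction (Brio leads).
- W → Alto plays L (best of -9, -9, -6, -9); Brio gets 7.
- X → Alto plays M (best of 1, 3, -5, -1); Brio gets 2.
- Y → Alto plays S (best of 2, -8, -4, -7); Brio gets -5.
- Z → Alto plays L (best of -9, -8, 4, -6); Brio gets 9.
Among 7, 2, -5, 9, the best is 9 at Z. Subgame-perfect outcome: (L, Z) with payoffs (4, 9).

9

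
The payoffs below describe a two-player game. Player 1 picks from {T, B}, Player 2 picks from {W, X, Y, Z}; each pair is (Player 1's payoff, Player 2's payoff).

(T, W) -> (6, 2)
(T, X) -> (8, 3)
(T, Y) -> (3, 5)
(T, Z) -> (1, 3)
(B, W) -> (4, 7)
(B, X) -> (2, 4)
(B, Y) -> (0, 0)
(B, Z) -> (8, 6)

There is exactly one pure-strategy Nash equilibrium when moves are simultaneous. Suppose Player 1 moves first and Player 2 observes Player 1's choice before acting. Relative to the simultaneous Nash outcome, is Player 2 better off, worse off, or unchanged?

Solve by backward induction (Player 1 leads).
- T: BR = Y, leader payoff 3.
- B: BR = W, leader payoff 4.
Player 1's induced payoffs are 3, 4, so Player 1 commits to B. Subgame-perfect outcome: (B, W) with payoffs (4, 7).
Under simultaneous play:
Player 1's best replies: W→T; X→T; Y→T; Z→B.
Player 2's best replies: T→Y; B→W.
Only (T, Y) has each player best-responding; Nash payoffs (3, 5).
Player 2 earns 7 sequentially versus 5 at the Nash outcome: better off.

better off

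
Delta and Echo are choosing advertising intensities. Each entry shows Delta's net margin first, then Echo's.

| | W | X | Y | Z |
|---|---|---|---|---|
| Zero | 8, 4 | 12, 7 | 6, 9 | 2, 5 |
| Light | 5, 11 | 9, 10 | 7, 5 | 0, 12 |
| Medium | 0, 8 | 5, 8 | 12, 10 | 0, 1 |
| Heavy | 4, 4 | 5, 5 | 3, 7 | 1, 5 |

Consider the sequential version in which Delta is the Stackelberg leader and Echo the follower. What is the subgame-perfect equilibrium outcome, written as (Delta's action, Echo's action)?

Backward induction with Delta moving first.
- Zero → Echo plays Y (best of 4, 7, 9, 5); Delta gets 6.
- Light → Echo plays Z (best of 11, 10, 5, 12); Delta gets 0.
- Medium → Echo plays Y (best of 8, 8, 10, 1); Delta gets 12.
- Heavy → Echo plays Y (best of 4, 5, 7, 5); Delta gets 3.
Maximizing over 6, 0, 12, 3, Delta chooses Medium. Subgame-perfect outcome: (Medium, Y) with payoffs (12, 10).

(Medium, Y)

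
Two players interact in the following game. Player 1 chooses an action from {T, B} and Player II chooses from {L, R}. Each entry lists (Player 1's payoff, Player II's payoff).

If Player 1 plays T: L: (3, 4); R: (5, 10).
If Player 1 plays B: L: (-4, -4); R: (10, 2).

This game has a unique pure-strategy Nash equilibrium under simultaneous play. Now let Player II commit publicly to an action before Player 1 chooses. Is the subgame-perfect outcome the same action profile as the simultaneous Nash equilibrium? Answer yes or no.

no

Player 1 best-responds to each possible Player II move:
- L: BR = T, leader payoff 4.
- R: BR = B, leader payoff 2.
Player II's induced payoffs are 4, 2, so Player II commits to L. Subgame-perfect outcome: (T, L) with payoffs (3, 4).
Under simultaneous play:
Player 1's best replies: L→T; R→B.
Player II's best replies: T→R; B→R.
Only (B, R) has each player best-responding; Nash payoffs (10, 2).
Sequential outcome (T, L) differs from the Nash profile (B, R).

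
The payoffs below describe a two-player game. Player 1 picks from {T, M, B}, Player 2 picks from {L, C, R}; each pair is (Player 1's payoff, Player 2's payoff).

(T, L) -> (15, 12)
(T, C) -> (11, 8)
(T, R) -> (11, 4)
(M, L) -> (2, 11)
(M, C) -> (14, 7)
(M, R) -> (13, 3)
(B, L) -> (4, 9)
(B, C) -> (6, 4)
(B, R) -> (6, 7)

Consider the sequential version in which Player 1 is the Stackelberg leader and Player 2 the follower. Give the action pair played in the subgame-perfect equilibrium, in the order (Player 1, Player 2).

Solve by backward induction (Player 1 leads).
- T: Player 2 compares 12, 8, 4 and picks L; Player 1 would get 15.
- M: Player 2 compares 11, 7, 3 and picks L; Player 1 would get 2.
- B: Player 2 compares 9, 4, 7 and picks L; Player 1 would get 4.
Among 15, 2, 4, the best is 15 at T. Subgame-perfect outcome: (T, L) with payoffs (15, 12).

(T, L)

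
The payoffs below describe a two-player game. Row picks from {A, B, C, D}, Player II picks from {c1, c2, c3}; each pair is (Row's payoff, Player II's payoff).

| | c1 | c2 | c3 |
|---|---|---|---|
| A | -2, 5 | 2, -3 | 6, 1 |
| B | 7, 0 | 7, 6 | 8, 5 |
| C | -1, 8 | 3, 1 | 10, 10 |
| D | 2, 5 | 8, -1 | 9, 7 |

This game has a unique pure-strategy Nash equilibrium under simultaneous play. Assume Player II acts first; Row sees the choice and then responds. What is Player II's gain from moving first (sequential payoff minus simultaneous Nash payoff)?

0

Row best-responds to each possible Player II move:
- c1: Row compares -2, 7, -1, 2 and picks B; Player II would get 0.
- c2: Row compares 2, 7, 3, 8 and picks D; Player II would get -1.
- c3: Row compares 6, 8, 10, 9 and picks C; Player II would get 10.
Maximizing over 0, -1, 10, Player II chooses c3. Subgame-perfect outcome: (C, c3) with payoffs (10, 10).
Now find the simultaneous Nash equilibrium.
Row's best replies: c1→B; c2→D; c3→C.
Player II's best replies: A→c1; B→c2; C→c3; D→c3.
Only (C, c3) has each player best-responding; Nash payoffs (10, 10).
Player II's commitment gain: 10 − 10 = 0.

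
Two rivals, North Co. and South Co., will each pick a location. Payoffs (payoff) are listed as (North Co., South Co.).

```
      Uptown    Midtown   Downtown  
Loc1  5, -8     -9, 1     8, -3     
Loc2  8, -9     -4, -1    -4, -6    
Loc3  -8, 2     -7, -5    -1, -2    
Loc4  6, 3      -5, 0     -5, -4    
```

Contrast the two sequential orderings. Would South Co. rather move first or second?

If North Co. leads: South Co.'s best replies are Loc1→Midtown, Loc2→Midtown, Loc3→Uptown, Loc4→Uptown; North Co.'s induced payoffs -9, -4, -8, 6; outcome (Loc4, Uptown), payoffs (6, 3).
If South Co. leads: North Co.'s best replies are Uptown→Loc2, Midtown→Loc2, Downtown→Loc1; South Co.'s induced payoffs -9, -1, -3; outcome (Loc2, Midtown), payoffs (-4, -1).
South Co. gets -1 moving first and 3 moving second, so South Co. prefers to move second.

second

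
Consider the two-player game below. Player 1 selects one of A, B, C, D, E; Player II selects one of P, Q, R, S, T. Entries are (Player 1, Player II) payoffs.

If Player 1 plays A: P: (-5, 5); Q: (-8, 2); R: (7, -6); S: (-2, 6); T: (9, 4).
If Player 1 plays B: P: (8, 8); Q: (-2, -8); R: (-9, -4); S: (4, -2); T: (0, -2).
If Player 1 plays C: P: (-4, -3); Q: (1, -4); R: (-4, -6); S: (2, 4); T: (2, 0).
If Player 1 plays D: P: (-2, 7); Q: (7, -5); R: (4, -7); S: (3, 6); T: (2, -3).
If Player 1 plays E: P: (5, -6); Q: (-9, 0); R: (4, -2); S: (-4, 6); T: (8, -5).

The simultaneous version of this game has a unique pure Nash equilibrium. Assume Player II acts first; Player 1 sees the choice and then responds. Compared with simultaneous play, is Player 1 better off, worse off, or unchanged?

unchanged

Solve by backward induction (Player II leads).
- P: Player 1 compares -5, 8, -4, -2, 5 and picks B; Player II would get 8.
- Q: Player 1 compares -8, -2, 1, 7, -9 and picks D; Player II would get -5.
- R: Player 1 compares 7, -9, -4, 4, 4 and picks A; Player II would get -6.
- S: Player 1 compares -2, 4, 2, 3, -4 and picks B; Player II would get -2.
- T: Player 1 compares 9, 0, 2, 2, 8 and picks A; Player II would get 4.
Among 8, -5, -6, -2, 4, the best is 8 at P. Subgame-perfect outcome: (B, P) with payoffs (8, 8).
Now find the simultaneous Nash equilibrium.
Player 1's best replies: P→B; Q→D; R→A; S→B; T→A.
Player II's best replies: A→S; B→P; C→S; D→P; E→S.
The unique mutual best reply is (B, P), giving (8, 8).
Player 1 earns 8 sequentially versus 8 at the Nash outcome: unchanged.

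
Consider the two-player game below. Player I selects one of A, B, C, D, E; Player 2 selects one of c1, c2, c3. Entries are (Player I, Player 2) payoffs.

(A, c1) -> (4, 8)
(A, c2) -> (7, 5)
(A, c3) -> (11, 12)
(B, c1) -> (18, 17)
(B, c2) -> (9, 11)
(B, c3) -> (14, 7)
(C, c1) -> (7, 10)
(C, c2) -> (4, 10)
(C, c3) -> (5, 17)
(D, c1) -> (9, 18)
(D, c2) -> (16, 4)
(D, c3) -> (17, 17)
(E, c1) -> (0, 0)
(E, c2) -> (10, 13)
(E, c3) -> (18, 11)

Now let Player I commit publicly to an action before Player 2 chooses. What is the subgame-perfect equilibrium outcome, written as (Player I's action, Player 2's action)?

(B, c1)

Player 2 best-responds to each possible Player I move:
- A → Player 2 plays c3 (best of 8, 5, 12); Player I gets 11.
- B → Player 2 plays c1 (best of 17, 11, 7); Player I gets 18.
- C → Player 2 plays c3 (best of 10, 10, 17); Player I gets 5.
- D → Player 2 plays c1 (best of 18, 4, 17); Player I gets 9.
- E → Player 2 plays c2 (best of 0, 13, 11); Player I gets 10.
Maximizing over 11, 18, 5, 9, 10, Player I chooses B. Subgame-perfect outcome: (B, c1) with payoffs (18, 17).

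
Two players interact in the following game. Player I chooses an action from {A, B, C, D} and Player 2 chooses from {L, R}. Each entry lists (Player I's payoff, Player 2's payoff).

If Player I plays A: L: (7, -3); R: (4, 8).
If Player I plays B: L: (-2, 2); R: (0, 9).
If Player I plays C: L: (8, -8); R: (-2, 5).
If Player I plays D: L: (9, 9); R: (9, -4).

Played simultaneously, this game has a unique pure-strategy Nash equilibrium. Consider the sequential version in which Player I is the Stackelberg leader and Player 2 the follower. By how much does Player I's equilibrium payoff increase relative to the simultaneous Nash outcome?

0

Player 2 best-responds to each possible Player I move:
- A: Player 2 compares -3, 8 and picks R; Player I would get 4.
- B: Player 2 compares 2, 9 and picks R; Player I would get 0.
- C: Player 2 compares -8, 5 and picks R; Player I would get -2.
- D: Player 2 compares 9, -4 and picks L; Player I would get 9.
Maximizing over 4, 0, -2, 9, Player I chooses D. Subgame-perfect outcome: (D, L) with payoffs (9, 9).
Under simultaneous play:
Player I's best replies: L→D; R→D.
Player 2's best replies: A→R; B→R; C→R; D→L.
Only (D, L) has each player best-responding; Nash payoffs (9, 9).
Player I's commitment gain: 9 − 9 = 0.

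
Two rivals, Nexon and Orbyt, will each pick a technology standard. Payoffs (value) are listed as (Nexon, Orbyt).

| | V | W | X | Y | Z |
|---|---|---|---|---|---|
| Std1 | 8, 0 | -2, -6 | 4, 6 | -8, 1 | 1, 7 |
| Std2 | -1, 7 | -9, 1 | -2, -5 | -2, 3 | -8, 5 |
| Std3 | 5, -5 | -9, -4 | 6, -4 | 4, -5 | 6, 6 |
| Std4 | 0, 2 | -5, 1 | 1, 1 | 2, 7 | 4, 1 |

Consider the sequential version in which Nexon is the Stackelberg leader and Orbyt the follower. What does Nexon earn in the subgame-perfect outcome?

6

Solve by backward induction (Nexon leads).
- Std1: Orbyt compares 0, -6, 6, 1, 7 and picks Z; Nexon would get 1.
- Std2: Orbyt compares 7, 1, -5, 3, 5 and picks V; Nexon would get -1.
- Std3: Orbyt compares -5, -4, -4, -5, 6 and picks Z; Nexon would get 6.
- Std4: Orbyt compares 2, 1, 1, 7, 1 and picks Y; Nexon would get 2.
Nexon's induced payoffs are 1, -1, 6, 2, so Nexon commits to Std3. Subgame-perfect outcome: (Std3, Z) with payoffs (6, 6).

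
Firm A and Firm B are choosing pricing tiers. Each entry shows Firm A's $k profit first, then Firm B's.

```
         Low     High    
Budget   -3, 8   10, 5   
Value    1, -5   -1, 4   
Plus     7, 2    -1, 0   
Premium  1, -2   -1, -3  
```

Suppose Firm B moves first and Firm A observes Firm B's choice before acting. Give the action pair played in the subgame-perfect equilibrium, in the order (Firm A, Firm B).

(Budget, High)

Backward induction with Firm B moving first.
- Low: BR = Plus, leader payoff 2.
- High: BR = Budget, leader payoff 5.
Firm B's induced payoffs are 2, 5, so Firm B commits to High. Subgame-perfect outcome: (Budget, High) with payoffs (10, 5).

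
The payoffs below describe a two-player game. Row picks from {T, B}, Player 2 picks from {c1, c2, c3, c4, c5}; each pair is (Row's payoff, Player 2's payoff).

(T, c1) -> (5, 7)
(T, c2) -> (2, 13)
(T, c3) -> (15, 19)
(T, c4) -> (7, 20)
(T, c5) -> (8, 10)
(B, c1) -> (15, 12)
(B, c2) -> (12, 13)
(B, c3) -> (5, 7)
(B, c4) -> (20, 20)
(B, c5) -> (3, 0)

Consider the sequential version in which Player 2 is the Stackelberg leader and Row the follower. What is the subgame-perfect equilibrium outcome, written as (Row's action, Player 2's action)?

Solve by backward induction (Player 2 leads).
- c1 → Row plays B (best of 5, 15); Player 2 gets 12.
- c2 → Row plays B (best of 2, 12); Player 2 gets 13.
- c3 → Row plays T (best of 15, 5); Player 2 gets 19.
- c4 → Row plays B (best of 7, 20); Player 2 gets 20.
- c5 → Row plays T (best of 8, 3); Player 2 gets 10.
Among 12, 13, 19, 20, 10, the best is 20 at c4. Subgame-perfect outcome: (B, c4) with payoffs (20, 20).

(B, c4)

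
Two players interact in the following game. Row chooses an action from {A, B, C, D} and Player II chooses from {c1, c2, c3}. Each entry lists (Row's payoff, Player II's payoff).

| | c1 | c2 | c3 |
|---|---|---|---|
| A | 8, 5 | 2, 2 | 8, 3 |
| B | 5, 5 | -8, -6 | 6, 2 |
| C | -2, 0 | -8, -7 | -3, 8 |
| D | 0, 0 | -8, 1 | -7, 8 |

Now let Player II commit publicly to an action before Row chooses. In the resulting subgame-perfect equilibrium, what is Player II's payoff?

5

Backward induction with Player II moving first.
- c1 → Row plays A (best of 8, 5, -2, 0); Player II gets 5.
- c2 → Row plays A (best of 2, -8, -8, -8); Player II gets 2.
- c3 → Row plays A (best of 8, 6, -3, -7); Player II gets 3.
Player II's induced payoffs are 5, 2, 3, so Player II commits to c1. Subgame-perfect outcome: (A, c1) with payoffs (8, 5).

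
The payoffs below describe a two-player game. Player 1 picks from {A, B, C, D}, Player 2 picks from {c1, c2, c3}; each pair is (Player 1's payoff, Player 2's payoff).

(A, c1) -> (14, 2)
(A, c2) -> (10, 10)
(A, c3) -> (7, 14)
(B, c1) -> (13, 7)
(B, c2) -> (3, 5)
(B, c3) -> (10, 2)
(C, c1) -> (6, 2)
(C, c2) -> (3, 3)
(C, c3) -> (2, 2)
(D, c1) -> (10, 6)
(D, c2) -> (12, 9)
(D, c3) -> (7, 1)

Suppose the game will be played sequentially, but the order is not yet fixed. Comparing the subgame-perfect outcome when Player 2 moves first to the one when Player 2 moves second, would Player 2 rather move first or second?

first

If Player 1 leads: Player 2's best replies are A→c3, B→c1, C→c2, D→c2; Player 1's induced payoffs 7, 13, 3, 12; outcome (B, c1), payoffs (13, 7).
If Player 2 leads: Player 1's best replies are c1→A, c2→D, c3→B; Player 2's induced payoffs 2, 9, 2; outcome (D, c2), payoffs (12, 9).
Player 2 gets 9 moving first and 7 moving second, so Player 2 prefers to move first.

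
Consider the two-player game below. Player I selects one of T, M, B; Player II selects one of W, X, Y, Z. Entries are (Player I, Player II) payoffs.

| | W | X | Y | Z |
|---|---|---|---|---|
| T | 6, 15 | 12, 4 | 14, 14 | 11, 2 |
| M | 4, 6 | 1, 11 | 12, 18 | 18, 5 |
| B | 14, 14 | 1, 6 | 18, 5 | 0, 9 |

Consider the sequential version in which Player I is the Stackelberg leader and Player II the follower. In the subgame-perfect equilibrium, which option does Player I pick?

Solve by backward induction (Player I leads).
- T: BR = W, leader payoff 6.
- M: BR = Y, leader payoff 12.
- B: BR = W, leader payoff 14.
Among 6, 12, 14, the best is 14 at B. Subgame-perfect outcome: (B, W) with payoffs (14, 14).

B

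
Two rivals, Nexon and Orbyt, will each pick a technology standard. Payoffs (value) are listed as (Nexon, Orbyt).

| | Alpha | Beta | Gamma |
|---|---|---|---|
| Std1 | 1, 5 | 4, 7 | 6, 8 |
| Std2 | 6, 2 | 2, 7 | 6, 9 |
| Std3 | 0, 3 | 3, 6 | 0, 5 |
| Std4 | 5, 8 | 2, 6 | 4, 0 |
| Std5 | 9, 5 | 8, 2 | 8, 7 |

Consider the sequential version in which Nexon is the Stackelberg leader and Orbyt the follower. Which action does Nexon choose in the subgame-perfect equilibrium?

Solve by backward induction (Nexon leads).
- Std1: BR = Gamma, leader payoff 6.
- Std2: BR = Gamma, leader payoff 6.
- Std3: BR = Beta, leader payoff 3.
- Std4: BR = Alpha, leader payoff 5.
- Std5: BR = Gamma, leader payoff 8.
Nexon's induced payoffs are 6, 6, 3, 5, 8, so Nexon commits to Std5. Subgame-perfect outcome: (Std5, Gamma) with payoffs (8, 7).

Std5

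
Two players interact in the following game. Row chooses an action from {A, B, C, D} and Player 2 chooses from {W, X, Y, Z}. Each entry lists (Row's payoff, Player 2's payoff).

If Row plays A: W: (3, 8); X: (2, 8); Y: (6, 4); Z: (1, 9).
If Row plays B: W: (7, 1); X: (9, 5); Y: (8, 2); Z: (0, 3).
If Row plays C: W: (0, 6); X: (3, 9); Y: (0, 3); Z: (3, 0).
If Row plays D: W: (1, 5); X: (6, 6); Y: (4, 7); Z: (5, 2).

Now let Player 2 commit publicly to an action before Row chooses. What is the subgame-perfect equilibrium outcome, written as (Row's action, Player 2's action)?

Solve by backward induction (Player 2 leads).
- W: Row compares 3, 7, 0, 1 and picks B; Player 2 would get 1.
- X: Row compares 2, 9, 3, 6 and picks B; Player 2 would get 5.
- Y: Row compares 6, 8, 0, 4 and picks B; Player 2 would get 2.
- Z: Row compares 1, 0, 3, 5 and picks D; Player 2 would get 2.
Among 1, 5, 2, 2, the best is 5 at X. Subgame-perfect outcome: (B, X) with payoffs (9, 5).

(B, X)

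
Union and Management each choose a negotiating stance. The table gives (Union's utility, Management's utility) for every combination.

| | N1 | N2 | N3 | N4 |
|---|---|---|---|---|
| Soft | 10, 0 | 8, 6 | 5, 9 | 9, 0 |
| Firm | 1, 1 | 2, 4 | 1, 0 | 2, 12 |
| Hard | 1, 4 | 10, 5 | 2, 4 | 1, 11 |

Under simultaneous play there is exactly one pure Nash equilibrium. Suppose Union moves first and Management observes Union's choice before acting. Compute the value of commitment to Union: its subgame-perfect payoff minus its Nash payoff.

Solve by backward induction (Union leads).
- Soft: Management compares 0, 6, 9, 0 and picks N3; Union would get 5.
- Firm: Management compares 1, 4, 0, 12 and picks N4; Union would get 2.
- Hard: Management compares 4, 5, 4, 11 and picks N4; Union would get 1.
Maximizing over 5, 2, 1, Union chooses Soft. Subgame-perfect outcome: (Soft, N3) with payoffs (5, 9).
For the simultaneous game, intersect best replies.
Union's best replies: N1→Soft; N2→Hard; N3→Soft; N4→Soft.
Management's best replies: Soft→N3; Firm→N4; Hard→N4.
Only (Soft, N3) has each player best-responding; Nash payoffs (5, 9).
Union's commitment gain: 5 − 5 = 0.

0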